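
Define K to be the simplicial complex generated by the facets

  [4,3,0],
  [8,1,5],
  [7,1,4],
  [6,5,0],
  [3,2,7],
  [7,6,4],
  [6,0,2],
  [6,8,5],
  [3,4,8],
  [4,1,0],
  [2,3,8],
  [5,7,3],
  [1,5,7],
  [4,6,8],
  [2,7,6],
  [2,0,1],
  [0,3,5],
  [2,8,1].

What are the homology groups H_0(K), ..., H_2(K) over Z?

H_0 = Z,  H_1 = Z^2,  H_2 = Z.

Fix the vertex order 0 < 1 < 2 < 3 < 4 < 5 < 6 < 7 < 8 and write every simplex with vertices in increasing order. Then dim K = 2 and the simplices of K are:

  0-simplices (9): [0], [1], [2], [3], [4], [5], [6], [7], [8]
  1-simplices (27): (27 of them)
  2-simplices (18): [0,1,2], [0,1,4], [0,2,6], [0,3,4], [0,3,5], [0,5,6], [1,2,8], [1,4,7], [1,5,7], [1,5,8], [2,3,7], [2,3,8], [2,6,7], [3,4,8], [3,5,7], [4,6,7], [4,6,8], [5,6,8]

giving chain groups C_0 ≅ Z^9, C_1 ≅ Z^27, C_2 ≅ Z^18.

Boundary ∂_1: C_1 → C_0 is given by ∂[p,q] = [q] − [p].
The resulting 9×27 matrix has rank 8, and its Smith normal form has invariant factors (1,1,1,1,1,1,1,1).

∂_2: C_2 → C_1 acts by ∂[p,q,r] = [q,r] − [p,r] + [p,q]. For instance
  ∂[3,5,7] = [5,7] − [3,7] + [3,5],
  ∂[0,1,2] = [1,2] − [0,2] + [0,1].
As a 27×18 matrix over Z this has rank 17, with invariant factors (1,1,1,1,1,1,1,1,1,1,1,1,1,1,1,1,1).

Reading off H_k = ker ∂_k / im ∂_{k+1}:

  H_0: rank C_0 − rank ∂_1 = 9 − 8 = 1, and the invariant factors of ∂_1 are all 1, so H_0 ≅ Z.
  H_1: rank ker ∂_1 − rank ∂_2 = (27 − 8) − 17 = 2, and the invariant factors of ∂_2 are all 1, so H_1 ≅ Z^2.
  H_2: rank ker ∂_2 − rank ∂_3 = (18 − 17) − 0 = 1, and there is no ∂_3, so H_2 ≅ Z.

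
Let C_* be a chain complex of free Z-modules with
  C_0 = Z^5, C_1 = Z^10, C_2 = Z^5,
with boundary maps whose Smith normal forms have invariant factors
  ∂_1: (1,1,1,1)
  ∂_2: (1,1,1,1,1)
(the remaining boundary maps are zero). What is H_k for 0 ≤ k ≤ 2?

H_0 ≅ Z,  H_1 ≅ Z,  H_2 = 0.

H_0: b_0 = 5 − 0 − 4 = 1; torsion from ∂_1 factors > 1: none. So H_0 ≅ Z.
H_1: b_1 = 10 − 4 − 5 = 1; torsion from ∂_2 factors > 1: none. So H_1 ≅ Z.
H_2: b_2 = 5 − 5 − 0 = 0; torsion from ∂_3 factors > 1: none. So H_2 ≅ 0.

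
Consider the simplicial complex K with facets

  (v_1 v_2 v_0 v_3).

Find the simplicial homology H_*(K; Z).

Order the vertices as v_0 < v_1 < v_2 < v_3. Listing each simplex with vertices in this order, K has dimension 3 with simplices:

  0-simplices (4): [v_0], [v_1], [v_2], [v_3]
  1-simplices (6): [v_0,v_1], [v_0,v_2], [v_0,v_3], [v_1,v_2], [v_1,v_3], [v_2,v_3]
  2-simplices (4): [v_0,v_1,v_2], [v_0,v_1,v_3], [v_0,v_2,v_3], [v_1,v_2,v_3]
  3-simplices (1): [v_0,v_1,v_2,v_3]

so the chain groups are C_0 ≅ Z^4, C_1 ≅ Z^6, C_2 ≅ Z^4, C_3 ≅ Z^1.

The boundary map ∂_1: C_1 → C_0 is given by ∂[p,q] = [q] − [p]. For instance
  ∂[v_1,v_3] = [v_3] − [v_1].
This gives a 4×6 integer matrix of rank 3; reducing to Smith normal form yields diagonal entries (1,1,1).

∂_2: C_2 → C_1 maps a triangle to the signed sum of its edges. For instance
  ∂[v_0,v_2,v_3] = [v_2,v_3] − [v_0,v_3] + [v_0,v_2],
  ∂[v_0,v_1,v_2] = [v_1,v_2] − [v_0,v_2] + [v_0,v_1].
As a 6×4 matrix over Z this has rank 3, with invariant factors (1,1,1).

∂_3: C_3 → C_2 sends each 3-simplex σ to the alternating sum Σ_i (−1)^i (σ with its i-th vertex removed). For instance
  ∂[v_0,v_1,v_2,v_3] = [v_1,v_2,v_3] − [v_0,v_2,v_3] + [v_0,v_1,v_3] − [v_0,v_1,v_2].
This gives a 4×1 integer matrix of rank 1; reducing to Smith normal form yields diagonal entries (1).

Computing H_k = (kernel of ∂_k) / (image of ∂_{k+1}):

  H_0: rank C_0 − rank ∂_1 = 4 − 3 = 1, and the invariant factors of ∂_1 are all 1, so H_0 = Z.
  H_1: rank ker ∂_1 − rank ∂_2 = (6 − 3) − 3 = 0, and the invariant factors of ∂_2 are all 1, so H_1 = 0.
  H_2: rank ker ∂_2 − rank ∂_3 = (4 − 3) − 1 = 0, and the invariant factors of ∂_3 are all 1, so H_2 = 0.
  H_3: rank ker ∂_3 − rank ∂_4 = (1 − 1) − 0 = 0, and there is no ∂_4, so H_3 = 0.

H_0 = Z,  H_1 = 0,  H_2 = 0,  H_3 = 0.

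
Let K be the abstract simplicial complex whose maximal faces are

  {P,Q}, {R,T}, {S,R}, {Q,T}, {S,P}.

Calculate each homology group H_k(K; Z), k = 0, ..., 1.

Fix the vertex order P < Q < R < S < T and write every simplex with vertices in increasing order. Then dim K = 1 and the simplices of K are:

  0-simplices (5): P, Q, R, S, T
  1-simplices (5): PQ, PS, QT, RS, RT

so the chain groups are C_0 ≅ Z^5, C_1 ≅ Z^5.

∂_1: C_1 → C_0 sends each edge [p,q] (with p < q) to q − p.
The 5×5 boundary matrix has rank 4 and Smith normal form diag(1,1,1,1).

Reading off H_k = ker ∂_k / im ∂_{k+1}:

  H_0: rank C_0 − rank ∂_1 = 5 − 4 = 1, and the invariant factors of ∂_1 are all 1, so H_0 ≅ Z.
  H_1: rank ker ∂_1 − rank ∂_2 = (5 − 4) − 0 = 1, and there is no ∂_2, so H_1 ≅ Z.

As a check, the Euler characteristic is 5 − 5 = 0, which agrees with 1 − 1 = 0.

H_0 ≅ Z,  H_1 ≅ Z.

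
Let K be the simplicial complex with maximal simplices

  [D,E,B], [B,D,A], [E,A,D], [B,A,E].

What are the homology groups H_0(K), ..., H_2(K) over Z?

We work with the vertex ordering A < B < D < E. The simplices of K, each written with vertices in increasing order, are:

  0-simplices (4): A, B, D, E
  1-simplices (6): AB, AD, AE, BD, BE, DE
  2-simplices (4): ABD, ABE, ADE, BDE

Hence C_0 ≅ Z^4, C_1 ≅ Z^6, C_2 ≅ Z^4.

Boundary ∂_1: C_1 → C_0 maps an edge to its endpoints' difference, ∂[p,q] = q − p.
The resulting 4×6 matrix has rank 3, and its Smith normal form has invariant factors (1,1,1).

The boundary map ∂_2: C_2 → C_1 maps a triangle to the signed sum of its edges. For instance
  ∂BDE = DE − BE + BD,
  ∂ABD = BD − AD + AB.
This gives a 6×4 integer matrix of rank 3; reducing to Smith normal form yields diagonal entries (1,1,1).

From H_k ≅ ker(∂_k) / im(∂_{k+1}) we obtain:

  H_0: rank C_0 − rank ∂_1 = 4 − 3 = 1, and the invariant factors of ∂_1 are all 1, so H_0 ≅ Z.
  H_1: rank ker ∂_1 − rank ∂_2 = (6 − 3) − 3 = 0, and the invariant factors of ∂_2 are all 1, so H_1 ≅ 0.
  H_2: rank ker ∂_2 − rank ∂_3 = (4 − 3) − 0 = 1, and there is no ∂_3, so H_2 ≅ Z.

H_0 ≅ Z,  H_1 = 0,  H_2 ≅ Z.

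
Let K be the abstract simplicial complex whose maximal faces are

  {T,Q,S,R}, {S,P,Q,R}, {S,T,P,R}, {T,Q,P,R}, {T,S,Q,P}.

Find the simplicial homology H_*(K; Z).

H_0 ≅ Z,  H_1 = 0,  H_2 = 0,  H_3 ≅ Z.

Fix the vertex order P < Q < R < S < T and write every simplex with vertices in increasing order. Then dim K = 3 and the simplices of K are:

  0-simplices (5): P, Q, R, S, T
  1-simplices (10): PQ, PR, PS, PT, QR, QS, QT, RS, RT, ST
  2-simplices (10): PQR, PQS, PQT, PRS, PRT, PST, QRS, QRT, QST, RST
  3-simplices (5): PQRS, PQRT, PQST, PRST, QRST

so the chain groups are C_0 ≅ Z^5, C_1 ≅ Z^10, C_2 ≅ Z^10, C_3 ≅ Z^5.

Boundary ∂_1: C_1 → C_0 is given by ∂[p,q] = [q] − [p].
The resulting 5×10 matrix has rank 4, and its Smith normal form has invariant factors (1,1,1,1).

Boundary ∂_2: C_2 → C_1 sends each 2-simplex [p,q,r] to [q,r] − [p,r] + [p,q]. For instance
  ∂QRT = RT − QT + QR,
  ∂PST = ST − PT + PS.
The 10×10 boundary matrix has rank 6 and Smith normal form diag(1,1,1,1,1,1).

The boundary map ∂_3: C_3 → C_2 sends each 3-simplex σ to the alternating sum Σ_i (−1)^i (σ with its i-th vertex removed). For instance
  ∂PQRT = QRT − PRT + PQT − PQR,
  ∂PQST = QST − PST + PQT − PQS.
The 10×5 boundary matrix has rank 4 and Smith normal form diag(1,1,1,1).

Now H_k = ker ∂_k / im ∂_{k+1}, so:

  H_0: rank C_0 − rank ∂_1 = 5 − 4 = 1, and the invariant factors of ∂_1 are all 1, so H_0 ≅ Z.
  H_1: rank ker ∂_1 − rank ∂_2 = (10 − 4) − 6 = 0, and the invariant factors of ∂_2 are all 1, so H_1 ≅ 0.
  H_2: rank ker ∂_2 − rank ∂_3 = (10 − 6) − 4 = 0, and the invariant factors of ∂_3 are all 1, so H_2 ≅ 0.
  H_3: rank ker ∂_3 − rank ∂_4 = (5 − 4) − 0 = 1, and there is no ∂_4, so H_3 ≅ Z.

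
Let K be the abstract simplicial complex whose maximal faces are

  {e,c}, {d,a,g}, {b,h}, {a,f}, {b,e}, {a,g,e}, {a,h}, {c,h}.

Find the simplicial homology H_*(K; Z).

K has 8 vertices, 11 edges, 2 triangles.
rank ∂_0 = 0, rank ∂_1 = 7 ⇒ b_0 = 8 − 0 − 7 = 1; all invariant factors of ∂_1 are 1 so no torsion. So H_0 ≅ Z.
rank ∂_1 = 7, rank ∂_2 = 2 ⇒ b_1 = 11 − 7 − 2 = 2; all invariant factors of ∂_2 are 1 so no torsion. So H_1 ≅ Z^2.
rank ∂_2 = 2, rank ∂_3 = 0 ⇒ b_2 = 2 − 2 − 0 = 0. So H_2 ≅ 0.

H_0 = Z,  H_1 = Z^2,  H_2 = 0.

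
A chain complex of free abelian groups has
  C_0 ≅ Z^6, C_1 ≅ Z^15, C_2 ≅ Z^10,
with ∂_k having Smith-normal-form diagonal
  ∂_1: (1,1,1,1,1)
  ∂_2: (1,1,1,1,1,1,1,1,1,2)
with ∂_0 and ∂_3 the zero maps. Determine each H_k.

H_0 = Z,  H_1 = Z/2Z,  H_2 = 0.

H_0: b_0 = 6 − 0 − 5 = 1; torsion from ∂_1 factors > 1: none. So H_0 = Z.
H_1: b_1 = 15 − 5 − 10 = 0; torsion from ∂_2 factors > 1: [2]. So H_1 = Z/2Z.
H_2: b_2 = 10 − 10 − 0 = 0; torsion from ∂_3 factors > 1: none. So H_2 = 0.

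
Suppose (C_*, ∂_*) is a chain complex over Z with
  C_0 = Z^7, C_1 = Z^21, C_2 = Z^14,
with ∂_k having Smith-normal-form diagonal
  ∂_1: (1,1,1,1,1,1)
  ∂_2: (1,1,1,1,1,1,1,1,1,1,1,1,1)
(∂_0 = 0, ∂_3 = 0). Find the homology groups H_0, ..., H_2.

H_0: b_0 = 7 − 0 − 6 = 1; torsion from ∂_1 factors > 1: none. So H_0 = Z.
H_1: b_1 = 21 − 6 − 13 = 2; torsion from ∂_2 factors > 1: none. So H_1 = Z^2.
H_2: b_2 = 14 − 13 − 0 = 1; torsion from ∂_3 factors > 1: none. So H_2 = Z.

H_0 = Z,  H_1 = Z^2,  H_2 = Z.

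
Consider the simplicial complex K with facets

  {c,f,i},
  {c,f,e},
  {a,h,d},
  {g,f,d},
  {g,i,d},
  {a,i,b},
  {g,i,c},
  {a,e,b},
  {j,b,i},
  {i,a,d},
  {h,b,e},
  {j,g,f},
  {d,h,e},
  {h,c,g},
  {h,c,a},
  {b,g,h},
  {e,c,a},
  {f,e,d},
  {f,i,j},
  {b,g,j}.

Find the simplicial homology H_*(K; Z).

Fix the vertex order a < b < c < d < e < f < g < h < i < j and write every simplex with vertices in increasing order. Then dim K = 2 and the simplices of K are:

  0-simplices (10): a, b, c, d, e, f, g, h, i, j
  1-simplices (30): ab, ac, ad, ae, ah, ai, be, bg, bh, bi, bj, ce, cf, cg, ch, ci, de, df, dg, dh, di, ef, eh, fg, fi, fj, gh, gi, gj, ij
  2-simplices (20): abe, abi, ace, ach, adh, adi, beh, bgh, bgj, bij, cef, cfi, cgh, cgi, def, deh, dfg, dgi, fgj, fij

so the chain groups are C_0 ≅ Z^10, C_1 ≅ Z^30, C_2 ≅ Z^20.

Boundary ∂_1: C_1 → C_0 maps an edge to its endpoints' difference, ∂[p,q] = q − p. For instance
  ∂de = e − d.
The 10×30 boundary matrix has rank 9 and Smith normal form diag(1,1,1,1,1,1,1,1,1).

The boundary map ∂_2: C_2 → C_1 maps a triangle to the signed sum of its edges. For instance
  ∂abi = bi − ai + ab,
  ∂ach = ch − ah + ac.
As a 30×20 matrix over Z this has rank 20, with invariant factors (1,1,1,1,1,1,1,1,1,1,1,1,1,1,1,1,1,1,1,2).

Reading off H_k = ker ∂_k / im ∂_{k+1}:

  H_0: rank C_0 − rank ∂_1 = 10 − 9 = 1, and the invariant factors of ∂_1 are all 1, so H_0 = Z.
  H_1: rank ker ∂_1 − rank ∂_2 = (30 − 9) − 20 = 1, and ∂_2 has invariant factor 2 > 1, so H_1 = Z ⊕ Z/2.
  H_2: rank ker ∂_2 − rank ∂_3 = (20 − 20) − 0 = 0, and there is no ∂_3, so H_2 = 0.

H_0 = Z,  H_1 = Z ⊕ Z/2,  H_2 = 0.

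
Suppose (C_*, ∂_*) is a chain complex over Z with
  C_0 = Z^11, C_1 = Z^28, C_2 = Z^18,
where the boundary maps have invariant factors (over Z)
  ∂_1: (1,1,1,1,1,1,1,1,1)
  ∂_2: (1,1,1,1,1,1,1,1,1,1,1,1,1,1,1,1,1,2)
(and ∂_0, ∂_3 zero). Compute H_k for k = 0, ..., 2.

H_0: b_0 = 11 − 0 − 9 = 2; torsion from ∂_1 factors > 1: none. So H_0 = Z^2.
H_1: b_1 = 28 − 9 − 18 = 1; torsion from ∂_2 factors > 1: [2]. So H_1 = Z ⊕ Z/2.
H_2: b_2 = 18 − 18 − 0 = 0; torsion from ∂_3 factors > 1: none. So H_2 = 0.

H_0 = Z^2,  H_1 = Z ⊕ Z/2,  H_2 = 0.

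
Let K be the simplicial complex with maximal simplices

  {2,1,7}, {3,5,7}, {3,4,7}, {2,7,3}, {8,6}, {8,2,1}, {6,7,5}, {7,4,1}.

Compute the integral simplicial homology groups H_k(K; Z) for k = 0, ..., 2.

H_0 = Z,  H_1 = Z,  H_2 = 0.

Take the total order 1 < 2 < 3 < 4 < 5 < 6 < 7 < 8 on the vertex set. Then K (dimension 2) consists of the simplices:

  0-simplices (8): [1], [2], [3], [4], [5], [6], [7], [8]
  1-simplices (15): [1,2], [1,4], [1,7], [1,8], [2,3], [2,7], [2,8], [3,4], [3,5], [3,7], [4,7], [5,6], [5,7], [6,7], [6,8]
  2-simplices (7): [1,2,7], [1,2,8], [1,4,7], [2,3,7], [3,4,7], [3,5,7], [5,6,7]

so the chain groups are C_0 ≅ Z^8, C_1 ≅ Z^15, C_2 ≅ Z^7.

∂_1: C_1 → C_0 sends each edge [p,q] (with p < q) to q − p.
The 8×15 boundary matrix has rank 7 and Smith normal form diag(1,1,1,1,1,1,1).

∂_2: C_2 → C_1 maps a triangle to the signed sum of its edges. For instance
  ∂[3,4,7] = [4,7] − [3,7] + [3,4],
  ∂[1,2,7] = [2,7] − [1,7] + [1,2].
This gives a 15×7 integer matrix of rank 7; reducing to Smith normal form yields diagonal entries (1,1,1,1,1,1,1).

Now H_k = ker ∂_k / im ∂_{k+1}, so:

  H_0: rank C_0 − rank ∂_1 = 8 − 7 = 1, and the invariant factors of ∂_1 are all 1, so H_0 ≅ Z.
  H_1: rank ker ∂_1 − rank ∂_2 = (15 − 7) − 7 = 1, and the invariant factors of ∂_2 are all 1, so H_1 ≅ Z.
  H_2: rank ker ∂_2 − rank ∂_3 = (7 − 7) − 0 = 0, and there is no ∂_3, so H_2 ≅ 0.

As a check, the Euler characteristic is 8 − 15 + 7 = 0, which agrees with 1 − 1 + 0 = 0.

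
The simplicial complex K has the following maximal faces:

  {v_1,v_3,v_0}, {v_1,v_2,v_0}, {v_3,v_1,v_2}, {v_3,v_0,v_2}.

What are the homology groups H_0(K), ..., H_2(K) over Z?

H_0 ≅ Z,  H_1 = 0,  H_2 ≅ Z.

Take the total order v_0 < v_1 < v_2 < v_3 on the vertex set. Then K (dimension 2) consists of the simplices:

  0-simplices (4): [v_0], [v_1], [v_2], [v_3]
  1-simplices (6): [v_0,v_1], [v_0,v_2], [v_0,v_3], [v_1,v_2], [v_1,v_3], [v_2,v_3]
  2-simplices (4): [v_0,v_1,v_2], [v_0,v_1,v_3], [v_0,v_2,v_3], [v_1,v_2,v_3]

giving chain groups C_0 ≅ Z^4, C_1 ≅ Z^6, C_2 ≅ Z^4.

∂_1: C_1 → C_0 maps an edge to its endpoints' difference, ∂[p,q] = q − p. For instance
  ∂[v_1,v_2] = [v_2] − [v_1].
This gives a 4×6 integer matrix of rank 3; reducing to Smith normal form yields diagonal entries (1,1,1).

∂_2: C_2 → C_1 maps a triangle to the signed sum of its edges. For instance
  ∂[v_0,v_2,v_3] = [v_2,v_3] − [v_0,v_3] + [v_0,v_2],
  ∂[v_0,v_1,v_3] = [v_1,v_3] − [v_0,v_3] + [v_0,v_1].
This gives a 6×4 integer matrix of rank 3; reducing to Smith normal form yields diagonal entries (1,1,1).

From H_k ≅ ker(∂_k) / im(∂_{k+1}) we obtain:

  H_0: rank C_0 − rank ∂_1 = 4 − 3 = 1, and the invariant factors of ∂_1 are all 1, so H_0 = Z.
  H_1: rank ker ∂_1 − rank ∂_2 = (6 − 3) − 3 = 0, and the invariant factors of ∂_2 are all 1, so H_1 = 0.
  H_2: rank ker ∂_2 − rank ∂_3 = (4 − 3) − 0 = 1, and there is no ∂_3, so H_2 = Z.

As a check, the Euler characteristic is 4 − 6 + 4 = 2, which agrees with 1 − 0 + 1 = 2.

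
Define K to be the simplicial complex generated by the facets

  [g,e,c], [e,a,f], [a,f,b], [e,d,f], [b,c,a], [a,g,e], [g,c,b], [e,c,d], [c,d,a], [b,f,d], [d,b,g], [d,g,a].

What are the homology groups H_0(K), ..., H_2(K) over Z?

H_0 = Z,  H_1 = Z/2,  H_2 = 0.

Take the total order a < b < c < d < e < f < g on the vertex set. Then K (dimension 2) consists of the simplices:

  0-simplices (7): a, b, c, d, e, f, g
  1-simplices (18): ab, ac, ad, ae, af, ag, bc, bd, bf, bg, cd, ce, cg, de, df, dg, ef, eg
  2-simplices (12): abc, abf, acd, adg, aef, aeg, bcg, bdf, bdg, cde, ceg, def

Hence C_0 ≅ Z^7, C_1 ≅ Z^18, C_2 ≅ Z^12.

Boundary ∂_1: C_1 → C_0 maps an edge to its endpoints' difference, ∂[p,q] = q − p.
This gives a 7×18 integer matrix of rank 6; reducing to Smith normal form yields diagonal entries (1,1,1,1,1,1).

The boundary map ∂_2: C_2 → C_1 maps a triangle to the signed sum of its edges. For instance
  ∂bcg = cg − bg + bc,
  ∂adg = dg − ag + ad.
As a 18×12 matrix over Z this has rank 12, with invariant factors (1,1,1,1,1,1,1,1,1,1,1,2).

From H_k ≅ ker(∂_k) / im(∂_{k+1}) we obtain:

  H_0: rank C_0 − rank ∂_1 = 7 − 6 = 1, and the invariant factors of ∂_1 are all 1, so H_0 ≅ Z.
  H_1: rank ker ∂_1 − rank ∂_2 = (18 − 6) − 12 = 0, and ∂_2 has invariant factor 2 > 1, so H_1 ≅ Z/2.
  H_2: rank ker ∂_2 − rank ∂_3 = (12 − 12) − 0 = 0, and there is no ∂_3, so H_2 ≅ 0.

As a check, the Euler characteristic is 7 − 18 + 12 = 1, which agrees with 1 − 0 + 0 = 1.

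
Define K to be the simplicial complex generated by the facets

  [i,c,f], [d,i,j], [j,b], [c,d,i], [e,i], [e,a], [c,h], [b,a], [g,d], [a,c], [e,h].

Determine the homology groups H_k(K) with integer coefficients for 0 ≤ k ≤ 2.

H_0 = Z,  H_1 = Z^3,  H_2 = 0.

We work with the vertex ordering a < b < c < d < e < f < g < h < i < j. The simplices of K, each written with vertices in increasing order, are:

  0-simplices (10): a, b, c, d, e, f, g, h, i, j
  1-simplices (15): ab, ac, ae, bj, cd, cf, ch, ci, dg, di, dj, eh, ei, fi, ij
  2-simplices (3): cdi, cfi, dij

giving chain groups C_0 ≅ Z^10, C_1 ≅ Z^15, C_2 ≅ Z^3.

The boundary map ∂_1: C_1 → C_0 maps an edge to its endpoints' difference, ∂[p,q] = q − p. For instance
  ∂ch = h − c.
This gives a 10×15 integer matrix of rank 9; reducing to Smith normal form yields diagonal entries (1,1,1,1,1,1,1,1,1).

∂_2: C_2 → C_1 acts by ∂[p,q,r] = [q,r] − [p,r] + [p,q]. For instance
  ∂dij = ij − dj + di,
  ∂cdi = di − ci + cd.
This gives a 15×3 integer matrix of rank 3; reducing to Smith normal form yields diagonal entries (1,1,1).

Computing H_k = (kernel of ∂_k) / (image of ∂_{k+1}):

  H_0: rank C_0 − rank ∂_1 = 10 − 9 = 1, and the invariant factors of ∂_1 are all 1, so H_0 ≅ Z.
  H_1: rank ker ∂_1 − rank ∂_2 = (15 − 9) − 3 = 3, and the invariant factors of ∂_2 are all 1, so H_1 ≅ Z^3.
  H_2: rank ker ∂_2 − rank ∂_3 = (3 − 3) − 0 = 0, and there is no ∂_3, so H_2 ≅ 0.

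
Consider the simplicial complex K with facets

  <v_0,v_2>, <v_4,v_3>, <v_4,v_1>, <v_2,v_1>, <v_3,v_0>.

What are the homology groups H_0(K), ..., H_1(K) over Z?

Fix the vertex order v_0 < v_1 < v_2 < v_3 < v_4 and write every simplex with vertices in increasing order. Then dim K = 1 and the simplices of K are:

  0-simplices (5): [v_0], [v_1], [v_2], [v_3], [v_4]
  1-simplices (5): [v_0,v_2], [v_0,v_3], [v_1,v_2], [v_1,v_4], [v_3,v_4]

giving chain groups C_0 ≅ Z^5, C_1 ≅ Z^5.

The boundary map ∂_1: C_1 → C_0 maps an edge to its endpoints' difference, ∂[p,q] = q − p. For instance
  ∂[v_3,v_4] = [v_4] − [v_3].
This gives a 5×5 integer matrix of rank 4; reducing to Smith normal form yields diagonal entries (1,1,1,1).

Reading off H_k = ker ∂_k / im ∂_{k+1}:

  H_0: rank C_0 − rank ∂_1 = 5 − 4 = 1, and the invariant factors of ∂_1 are all 1, so H_0 ≅ Z.
  H_1: rank ker ∂_1 − rank ∂_2 = (5 − 4) − 0 = 1, and there is no ∂_2, so H_1 ≅ Z.

H_0 = Z,  H_1 = Z.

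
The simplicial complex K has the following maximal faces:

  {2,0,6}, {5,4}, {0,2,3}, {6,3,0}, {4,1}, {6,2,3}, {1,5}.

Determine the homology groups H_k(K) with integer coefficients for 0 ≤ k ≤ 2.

K has 7 vertices, 9 edges, 4 triangles.
rank ∂_0 = 0, rank ∂_1 = 5 ⇒ b_0 = 7 − 0 − 5 = 2; all invariant factors of ∂_1 are 1 so no torsion. So H_0 ≅ Z^2.
rank ∂_1 = 5, rank ∂_2 = 3 ⇒ b_1 = 9 − 5 − 3 = 1; all invariant factors of ∂_2 are 1 so no torsion. So H_1 ≅ Z.
rank ∂_2 = 3, rank ∂_3 = 0 ⇒ b_2 = 4 − 3 − 0 = 1. So H_2 ≅ Z.

H_0 ≅ Z^2,  H_1 ≅ Z,  H_2 ≅ Z.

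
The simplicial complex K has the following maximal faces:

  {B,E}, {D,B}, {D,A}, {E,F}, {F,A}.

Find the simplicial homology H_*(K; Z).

H_0 = Z,  H_1 = Z.

We work with the vertex ordering A < B < D < E < F. The simplices of K, each written with vertices in increasing order, are:

  0-simplices (5): A, B, D, E, F
  1-simplices (5): AD, AF, BD, BE, EF

so the chain groups are C_0 ≅ Z^5, C_1 ≅ Z^5.

The boundary map ∂_1: C_1 → C_0 sends each edge [p,q] (with p < q) to q − p.
This gives a 5×5 integer matrix of rank 4; reducing to Smith normal form yields diagonal entries (1,1,1,1).

Reading off H_k = ker ∂_k / im ∂_{k+1}:

  H_0: rank C_0 − rank ∂_1 = 5 − 4 = 1, and the invariant factors of ∂_1 are all 1, so H_0 ≅ Z.
  H_1: rank ker ∂_1 − rank ∂_2 = (5 − 4) − 0 = 1, and there is no ∂_2, so H_1 ≅ Z.

As a check, the Euler characteristic is 5 − 5 = 0, which agrees with 1 − 1 = 0.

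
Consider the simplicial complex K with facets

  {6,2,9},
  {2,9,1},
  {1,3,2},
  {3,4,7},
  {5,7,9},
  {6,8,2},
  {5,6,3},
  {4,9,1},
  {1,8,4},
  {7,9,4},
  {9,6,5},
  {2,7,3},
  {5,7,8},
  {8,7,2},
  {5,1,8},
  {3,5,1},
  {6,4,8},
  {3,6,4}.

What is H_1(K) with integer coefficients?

H_1 ≅ Z^2.

We work with the vertex ordering 1 < 2 < 3 < 4 < 5 < 6 < 7 < 8 < 9. The simplices of K, each written with vertices in increasing order, are:

  0-simplices (9): [1], [2], [3], [4], [5], [6], [7], [8], [9]
  1-simplices (27): (27 of them)
  2-simplices (18): [1,2,3], [1,2,9], [1,3,5], [1,4,8], [1,4,9], [1,5,8], [2,3,7], [2,6,8], [2,6,9], [2,7,8], [3,4,6], [3,4,7], [3,5,6], [4,6,8], [4,7,9], [5,6,9], [5,7,8], [5,7,9]

giving chain groups C_0 ≅ Z^9, C_1 ≅ Z^27, C_2 ≅ Z^18.

∂_1: C_1 → C_0 is given by ∂[p,q] = [q] − [p].
This gives a 9×27 integer matrix of rank 8; reducing to Smith normal form yields diagonal entries (1,1,1,1,1,1,1,1).

The boundary map ∂_2: C_2 → C_1 acts by ∂[p,q,r] = [q,r] − [p,r] + [p,q]. For instance
  ∂[2,7,8] = [7,8] − [2,8] + [2,7],
  ∂[1,4,8] = [4,8] − [1,8] + [1,4].
The 27×18 boundary matrix has rank 17 and Smith normal form diag(1,1,1,1,1,1,1,1,1,1,1,1,1,1,1,1,1).

Reading off H_k = ker ∂_k / im ∂_{k+1}:

  H_1: rank ker ∂_1 − rank ∂_2 = (27 − 8) − 17 = 2, and the invariant factors of ∂_2 are all 1, so H_1 = Z^2.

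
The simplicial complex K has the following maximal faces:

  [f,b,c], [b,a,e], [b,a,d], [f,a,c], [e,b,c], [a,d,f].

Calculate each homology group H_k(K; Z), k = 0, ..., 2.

K has 6 vertices, 12 edges, 6 triangles.
rank ∂_0 = 0, rank ∂_1 = 5 ⇒ b_0 = 6 − 0 − 5 = 1; all invariant factors of ∂_1 are 1 so no torsion. So H_0 ≅ Z.
rank ∂_1 = 5, rank ∂_2 = 6 ⇒ b_1 = 12 − 5 − 6 = 1; all invariant factors of ∂_2 are 1 so no torsion. So H_1 ≅ Z.
rank ∂_2 = 6, rank ∂_3 = 0 ⇒ b_2 = 6 − 6 − 0 = 0. So H_2 ≅ 0.

H_0 ≅ Z,  H_1 ≅ Z,  H_2 = 0.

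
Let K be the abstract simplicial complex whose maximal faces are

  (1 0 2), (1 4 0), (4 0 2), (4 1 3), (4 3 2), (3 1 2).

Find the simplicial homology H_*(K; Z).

Take the total order 0 < 1 < 2 < 3 < 4 on the vertex set. Then K (dimension 2) consists of the simplices:

  0-simplices (5): [0], [1], [2], [3], [4]
  1-simplices (9): [0,1], [0,2], [0,4], [1,2], [1,3], [1,4], [2,3], [2,4], [3,4]
  2-simplices (6): [0,1,2], [0,1,4], [0,2,4], [1,2,3], [1,3,4], [2,3,4]

so the chain groups are C_0 ≅ Z^5, C_1 ≅ Z^9, C_2 ≅ Z^6.

The boundary map ∂_1: C_1 → C_0 maps an edge to its endpoints' difference, ∂[p,q] = q − p. For instance
  ∂[1,3] = [3] − [1].
The 5×9 boundary matrix has rank 4 and Smith normal form diag(1,1,1,1).

The boundary map ∂_2: C_2 → C_1 maps a triangle to the signed sum of its edges. For instance
  ∂[1,3,4] = [3,4] − [1,4] + [1,3],
  ∂[2,3,4] = [3,4] − [2,4] + [2,3].
The resulting 9×6 matrix has rank 5, and its Smith normal form has invariant factors (1,1,1,1,1).

Reading off H_k = ker ∂_k / im ∂_{k+1}:

  H_0: rank C_0 − rank ∂_1 = 5 − 4 = 1, and the invariant factors of ∂_1 are all 1, so H_0 = Z.
  H_1: rank ker ∂_1 − rank ∂_2 = (9 − 4) − 5 = 0, and the invariant factors of ∂_2 are all 1, so H_1 = 0.
  H_2: rank ker ∂_2 − rank ∂_3 = (6 − 5) − 0 = 1, and there is no ∂_3, so H_2 = Z.

H_0 ≅ Z,  H_1 = 0,  H_2 ≅ Z.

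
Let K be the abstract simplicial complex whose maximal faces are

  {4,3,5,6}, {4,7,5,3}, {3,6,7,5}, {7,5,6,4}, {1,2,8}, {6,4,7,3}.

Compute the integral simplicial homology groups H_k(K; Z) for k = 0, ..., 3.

K has 8 vertices, 13 edges, 11 triangles, 5 3-simplices.
rank ∂_0 = 0, rank ∂_1 = 6 ⇒ b_0 = 8 − 0 − 6 = 2; all invariant factors of ∂_1 are 1 so no torsion. So H_0 = Z^2.
rank ∂_1 = 6, rank ∂_2 = 7 ⇒ b_1 = 13 − 6 − 7 = 0; all invariant factors of ∂_2 are 1 so no torsion. So H_1 = 0.
rank ∂_2 = 7, rank ∂_3 = 4 ⇒ b_2 = 11 − 7 − 4 = 0; all invariant factors of ∂_3 are 1 so no torsion. So H_2 = 0.
rank ∂_3 = 4, rank ∂_4 = 0 ⇒ b_3 = 5 − 4 − 0 = 1. So H_3 = Z.

H_0 ≅ Z^2,  H_1 = 0,  H_2 = 0,  H_3 ≅ Z.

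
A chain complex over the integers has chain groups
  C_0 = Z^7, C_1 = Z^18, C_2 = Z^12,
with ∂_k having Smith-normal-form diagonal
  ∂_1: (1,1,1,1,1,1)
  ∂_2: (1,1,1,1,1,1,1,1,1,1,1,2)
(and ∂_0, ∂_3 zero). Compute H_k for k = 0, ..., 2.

H_0: b_0 = 7 − 0 − 6 = 1; torsion from ∂_1 factors > 1: none. So H_0 ≅ Z.
H_1: b_1 = 18 − 6 − 12 = 0; torsion from ∂_2 factors > 1: [2]. So H_1 ≅ Z/2.
H_2: b_2 = 12 − 12 − 0 = 0; torsion from ∂_3 factors > 1: none. So H_2 ≅ 0.

H_0 ≅ Z,  H_1 ≅ Z/2,  H_2 = 0.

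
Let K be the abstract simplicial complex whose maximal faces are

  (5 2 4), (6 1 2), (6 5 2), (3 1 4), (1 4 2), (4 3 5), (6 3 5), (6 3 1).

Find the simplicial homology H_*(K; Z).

H_0 = Z,  H_1 = 0,  H_2 = Z.

Fix the vertex order 1 < 2 < 3 < 4 < 5 < 6 and write every simplex with vertices in increasing order. Then dim K = 2 and the simplices of K are:

  0-simplices (6): [1], [2], [3], [4], [5], [6]
  1-simplices (12): [1,2], [1,3], [1,4], [1,6], [2,4], [2,5], [2,6], [3,4], [3,5], [3,6], [4,5], [5,6]
  2-simplices (8): [1,2,4], [1,2,6], [1,3,4], [1,3,6], [2,4,5], [2,5,6], [3,4,5], [3,5,6]

so the chain groups are C_0 ≅ Z^6, C_1 ≅ Z^12, C_2 ≅ Z^8.

The boundary map ∂_1: C_1 → C_0 is given by ∂[p,q] = [q] − [p].
The 6×12 boundary matrix has rank 5 and Smith normal form diag(1,1,1,1,1).

The boundary map ∂_2: C_2 → C_1 maps a triangle to the signed sum of its edges. For instance
  ∂[3,4,5] = [4,5] − [3,5] + [3,4],
  ∂[1,3,4] = [3,4] − [1,4] + [1,3].
This gives a 12×8 integer matrix of rank 7; reducing to Smith normal form yields diagonal entries (1,1,1,1,1,1,1).

Now H_k = ker ∂_k / im ∂_{k+1}, so:

  H_0: rank C_0 − rank ∂_1 = 6 − 5 = 1, and the invariant factors of ∂_1 are all 1, so H_0 = Z.
  H_1: rank ker ∂_1 − rank ∂_2 = (12 − 5) − 7 = 0, and the invariant factors of ∂_2 are all 1, so H_1 = 0.
  H_2: rank ker ∂_2 − rank ∂_3 = (8 − 7) − 0 = 1, and there is no ∂_3, so H_2 = Z.

(K is a triangulation of the 2-sphere S^2.)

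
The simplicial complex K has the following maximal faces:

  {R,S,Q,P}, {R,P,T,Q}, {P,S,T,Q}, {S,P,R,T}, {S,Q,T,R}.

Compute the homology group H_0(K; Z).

H_0 = Z.

K has 5 vertices, 10 edges, 10 triangles, 5 3-simplices.
rank ∂_0 = 0, rank ∂_1 = 4 ⇒ b_0 = 5 − 0 − 4 = 1; all invariant factors of ∂_1 are 1 so no torsion. So H_0 ≅ Z.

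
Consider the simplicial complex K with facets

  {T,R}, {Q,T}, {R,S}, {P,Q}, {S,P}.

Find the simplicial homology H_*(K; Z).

H_0 = Z,  H_1 = Z.

Fix the vertex order P < Q < R < S < T and write every simplex with vertices in increasing order. Then dim K = 1 and the simplices of K are:

  0-simplices (5): P, Q, R, S, T
  1-simplices (5): PQ, PS, QT, RS, RT

Hence C_0 ≅ Z^5, C_1 ≅ Z^5.

∂_1: C_1 → C_0 maps an edge to its endpoints' difference, ∂[p,q] = q − p. For instance
  ∂PQ = Q − P.
As a 5×5 matrix over Z this has rank 4, with invariant factors (1,1,1,1).

Reading off H_k = ker ∂_k / im ∂_{k+1}:

  H_0: rank C_0 − rank ∂_1 = 5 − 4 = 1, and the invariant factors of ∂_1 are all 1, so H_0 ≅ Z.
  H_1: rank ker ∂_1 − rank ∂_2 = (5 − 4) − 0 = 1, and there is no ∂_2, so H_1 ≅ Z.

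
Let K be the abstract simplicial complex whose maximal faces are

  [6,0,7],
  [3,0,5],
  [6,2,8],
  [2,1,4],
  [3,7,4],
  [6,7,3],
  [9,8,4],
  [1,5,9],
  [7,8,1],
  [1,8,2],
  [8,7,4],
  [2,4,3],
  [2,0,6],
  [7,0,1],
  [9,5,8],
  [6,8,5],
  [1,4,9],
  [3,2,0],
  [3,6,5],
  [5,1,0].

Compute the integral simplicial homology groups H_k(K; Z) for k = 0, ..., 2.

K has 10 vertices, 30 edges, 20 triangles.
rank ∂_0 = 0, rank ∂_1 = 9 ⇒ b_0 = 10 − 0 − 9 = 1; all invariant factors of ∂_1 are 1 so no torsion. So H_0 ≅ Z.
rank ∂_1 = 9, rank ∂_2 = 20 ⇒ b_1 = 30 − 9 − 20 = 1; ∂_2 has invariant factor(s) [2] giving torsion. So H_1 ≅ Z ⊕ Z_2.
rank ∂_2 = 20, rank ∂_3 = 0 ⇒ b_2 = 20 − 20 − 0 = 0. So H_2 ≅ 0.

H_0 = Z,  H_1 = Z ⊕ Z_2,  H_2 = 0.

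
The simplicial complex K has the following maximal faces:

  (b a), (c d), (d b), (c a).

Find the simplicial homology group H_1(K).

Order the vertices as a < b < c < d. Listing each simplex with vertices in this order, K has dimension 1 with simplices:

  0-simplices (4): a, b, c, d
  1-simplices (4): ab, ac, bd, cd

giving chain groups C_0 ≅ Z^4, C_1 ≅ Z^4.

The boundary map ∂_1: C_1 → C_0 is given by ∂[p,q] = [q] − [p].
The 4×4 boundary matrix has rank 3 and Smith normal form diag(1,1,1).

Now H_k = ker ∂_k / im ∂_{k+1}, so:

  H_1: rank ker ∂_1 − rank ∂_2 = (4 − 3) − 0 = 1, and there is no ∂_2, so H_1 ≅ Z.

H_1 = Z.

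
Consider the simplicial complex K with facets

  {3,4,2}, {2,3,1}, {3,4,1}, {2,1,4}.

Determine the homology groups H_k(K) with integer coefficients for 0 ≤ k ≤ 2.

K has 4 vertices, 6 edges, 4 triangles.
rank ∂_0 = 0, rank ∂_1 = 3 ⇒ b_0 = 4 − 0 − 3 = 1; all invariant factors of ∂_1 are 1 so no torsion. So H_0 ≅ Z.
rank ∂_1 = 3, rank ∂_2 = 3 ⇒ b_1 = 6 − 3 − 3 = 0; all invariant factors of ∂_2 are 1 so no torsion. So H_1 ≅ 0.
rank ∂_2 = 3, rank ∂_3 = 0 ⇒ b_2 = 4 − 3 − 0 = 1. So H_2 ≅ Z.

H_0 = Z,  H_1 = 0,  H_2 = Z.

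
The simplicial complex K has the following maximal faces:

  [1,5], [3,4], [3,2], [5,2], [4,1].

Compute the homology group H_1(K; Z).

H_1 ≅ Z.

We work with the vertex ordering 1 < 2 < 3 < 4 < 5. The simplices of K, each written with vertices in increasing order, are:

  0-simplices (5): [1], [2], [3], [4], [5]
  1-simplices (5): [1,4], [1,5], [2,3], [2,5], [3,4]

Hence C_0 ≅ Z^5, C_1 ≅ Z^5.

The boundary map ∂_1: C_1 → C_0 maps an edge to its endpoints' difference, ∂[p,q] = q − p.
This gives a 5×5 integer matrix of rank 4; reducing to Smith normal form yields diagonal entries (1,1,1,1).

Computing H_k = (kernel of ∂_k) / (image of ∂_{k+1}):

  H_1: rank ker ∂_1 − rank ∂_2 = (5 − 4) − 0 = 1, and there is no ∂_2, so H_1 ≅ Z.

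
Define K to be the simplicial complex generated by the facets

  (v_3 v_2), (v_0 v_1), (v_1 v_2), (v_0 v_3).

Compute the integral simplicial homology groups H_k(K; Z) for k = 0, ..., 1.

Take the total order v_0 < v_1 < v_2 < v_3 on the vertex set. Then K (dimension 1) consists of the simplices:

  0-simplices (4): [v_0], [v_1], [v_2], [v_3]
  1-simplices (4): [v_0,v_1], [v_0,v_3], [v_1,v_2], [v_2,v_3]

so the chain groups are C_0 ≅ Z^4, C_1 ≅ Z^4.

The boundary map ∂_1: C_1 → C_0 maps an edge to its endpoints' difference, ∂[p,q] = q − p.
The resulting 4×4 matrix has rank 3, and its Smith normal form has invariant factors (1,1,1).

Reading off H_k = ker ∂_k / im ∂_{k+1}:

  H_0: rank C_0 − rank ∂_1 = 4 − 3 = 1, and the invariant factors of ∂_1 are all 1, so H_0 ≅ Z.
  H_1: rank ker ∂_1 − rank ∂_2 = (4 − 3) − 0 = 1, and there is no ∂_2, so H_1 ≅ Z.

H_0 = Z,  H_1 = Z.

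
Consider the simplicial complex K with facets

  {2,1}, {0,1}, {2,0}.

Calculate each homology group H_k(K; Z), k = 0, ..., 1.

We work with the vertex ordering 0 < 1 < 2. The simplices of K, each written with vertices in increasing order, are:

  0-simplices (3): [0], [1], [2]
  1-simplices (3): [0,1], [0,2], [1,2]

Hence C_0 ≅ Z^3, C_1 ≅ Z^3.

∂_1: C_1 → C_0 is given by ∂[p,q] = [q] − [p]. For instance
  ∂[0,2] = [2] − [0].
The 3×3 boundary matrix has rank 2 and Smith normal form diag(1,1).

Computing H_k = (kernel of ∂_k) / (image of ∂_{k+1}):

  H_0: rank C_0 − rank ∂_1 = 3 − 2 = 1, and the invariant factors of ∂_1 are all 1, so H_0 ≅ Z.
  H_1: rank ker ∂_1 − rank ∂_2 = (3 − 2) − 0 = 1, and there is no ∂_2, so H_1 ≅ Z.

H_0 = Z,  H_1 = Z.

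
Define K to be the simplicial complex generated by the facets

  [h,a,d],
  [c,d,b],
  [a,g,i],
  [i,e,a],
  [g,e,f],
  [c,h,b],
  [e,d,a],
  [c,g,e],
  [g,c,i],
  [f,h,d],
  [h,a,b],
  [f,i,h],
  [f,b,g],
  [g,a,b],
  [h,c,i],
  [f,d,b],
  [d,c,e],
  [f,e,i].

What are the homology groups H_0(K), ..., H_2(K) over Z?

Fix the vertex order a < b < c < d < e < f < g < h < i and write every simplex with vertices in increasing order. Then dim K = 2 and the simplices of K are:

  0-simplices (9): a, b, c, d, e, f, g, h, i
  1-simplices (27): ab, ad, ae, ag, ah, ai, bc, bd, bf, bg, bh, cd, ce, cg, ch, ci, de, df, dh, ef, eg, ei, fg, fh, fi, gi, hi
  2-simplices (18): abg, abh, ade, adh, aei, agi, bcd, bch, bdf, bfg, cde, ceg, cgi, chi, dfh, efg, efi, fhi

Hence C_0 ≅ Z^9, C_1 ≅ Z^27, C_2 ≅ Z^18.

∂_1: C_1 → C_0 sends each edge [p,q] (with p < q) to q − p. For instance
  ∂bc = c − b.
The 9×27 boundary matrix has rank 8 and Smith normal form diag(1,1,1,1,1,1,1,1).

The boundary map ∂_2: C_2 → C_1 sends each 2-simplex [p,q,r] to [q,r] − [p,r] + [p,q]. For instance
  ∂abh = bh − ah + ab,
  ∂abg = bg − ag + ab.
This gives a 27×18 integer matrix of rank 18; reducing to Smith normal form yields diagonal entries (1,1,1,1,1,1,1,1,1,1,1,1,1,1,1,1,1,2).

Now H_k = ker ∂_k / im ∂_{k+1}, so:

  H_0: rank C_0 − rank ∂_1 = 9 − 8 = 1, and the invariant factors of ∂_1 are all 1, so H_0 ≅ Z.
  H_1: rank ker ∂_1 − rank ∂_2 = (27 − 8) − 18 = 1, and ∂_2 has invariant factor 2 > 1, so H_1 ≅ Z ⊕ Z/2Z.
  H_2: rank ker ∂_2 − rank ∂_3 = (18 − 18) − 0 = 0, and there is no ∂_3, so H_2 ≅ 0.

H_0 = Z,  H_1 = Z ⊕ Z/2Z,  H_2 = 0.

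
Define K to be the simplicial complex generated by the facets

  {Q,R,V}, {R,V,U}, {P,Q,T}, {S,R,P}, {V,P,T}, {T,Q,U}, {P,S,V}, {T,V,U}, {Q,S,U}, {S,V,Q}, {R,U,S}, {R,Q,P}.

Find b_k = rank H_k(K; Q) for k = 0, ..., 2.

Take the total order P < Q < R < S < T < U < V on the vertex set. Then K (dimension 2) consists of the simplices:

  0-simplices (7): P, Q, R, S, T, U, V
  1-simplices (18): PQ, PR, PS, PT, PV, QR, QS, QT, QU, QV, RS, RU, RV, SU, SV, TU, TV, UV
  2-simplices (12): PQR, PQT, PRS, PSV, PTV, QRV, QSU, QSV, QTU, RSU, RUV, TUV

giving chain groups C_0 ≅ Z^7, C_1 ≅ Z^18, C_2 ≅ Z^12.

∂_1: C_1 → C_0 is given by ∂[p,q] = [q] − [p]. For instance
  ∂QV = V − Q.
The 7×18 boundary matrix has rank 6 and Smith normal form diag(1,1,1,1,1,1).

Boundary ∂_2: C_2 → C_1 maps a triangle to the signed sum of its edges. For instance
  ∂PTV = TV − PV + PT,
  ∂RUV = UV − RV + RU.
As a 18×12 matrix over Z this has rank 12, with invariant factors (1,1,1,1,1,1,1,1,1,1,1,2).

From H_k ≅ ker(∂_k) / im(∂_{k+1}) we obtain:

  H_0: rank C_0 − rank ∂_1 = 7 − 6 = 1, and the invariant factors of ∂_1 are all 1, so H_0 = Z.
  H_1: rank ker ∂_1 − rank ∂_2 = (18 − 6) − 12 = 0, and ∂_2 has invariant factor 2 > 1, so H_1 = Z/2.
  H_2: rank ker ∂_2 − rank ∂_3 = (12 − 12) − 0 = 0, and there is no ∂_3, so H_2 = 0.

As a check, the Euler characteristic is 7 − 18 + 12 = 1, which agrees with 1 − 0 + 0 = 1.
(K is a triangulation of the real projective plane RP^2.)

Hence the Betti numbers are b_0 = 1, b_1 = 0, b_2 = 0.

b_0 = 1, b_1 = 0, b_2 = 0.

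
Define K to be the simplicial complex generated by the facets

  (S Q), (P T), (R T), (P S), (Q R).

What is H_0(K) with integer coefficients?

H_0 = Z.

Fix the vertex order P < Q < R < S < T and write every simplex with vertices in increasing order. Then dim K = 1 and the simplices of K are:

  0-simplices (5): P, Q, R, S, T
  1-simplices (5): PS, PT, QR, QS, RT

so the chain groups are C_0 ≅ Z^5, C_1 ≅ Z^5.

∂_1: C_1 → C_0 sends each edge [p,q] (with p < q) to q − p.
As a 5×5 matrix over Z this has rank 4, with invariant factors (1,1,1,1).

Reading off H_k = ker ∂_k / im ∂_{k+1}:

  H_0: rank C_0 − rank ∂_1 = 5 − 4 = 1, and the invariant factors of ∂_1 are all 1, so H_0 = Z.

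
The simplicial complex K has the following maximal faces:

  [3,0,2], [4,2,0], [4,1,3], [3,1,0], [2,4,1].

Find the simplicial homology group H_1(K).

H_1 ≅ Z.

Order the vertices as 0 < 1 < 2 < 3 < 4. Listing each simplex with vertices in this order, K has dimension 2 with simplices:

  0-simplices (5): [0], [1], [2], [3], [4]
  1-simplices (10): [0,1], [0,2], [0,3], [0,4], [1,2], [1,3], [1,4], [2,3], [2,4], [3,4]
  2-simplices (5): [0,1,3], [0,2,3], [0,2,4], [1,2,4], [1,3,4]

giving chain groups C_0 ≅ Z^5, C_1 ≅ Z^10, C_2 ≅ Z^5.

The boundary map ∂_1: C_1 → C_0 sends each edge [p,q] (with p < q) to q − p. For instance
  ∂[1,4] = [4] − [1].
This gives a 5×10 integer matrix of rank 4; reducing to Smith normal form yields diagonal entries (1,1,1,1).

Boundary ∂_2: C_2 → C_1 acts by ∂[p,q,r] = [q,r] − [p,r] + [p,q]. For instance
  ∂[0,2,4] = [2,4] − [0,4] + [0,2],
  ∂[0,1,3] = [1,3] − [0,3] + [0,1].
As a 10×5 matrix over Z this has rank 5, with invariant factors (1,1,1,1,1).

Computing H_k = (kernel of ∂_k) / (image of ∂_{k+1}):

  H_1: rank ker ∂_1 − rank ∂_2 = (10 − 4) − 5 = 1, and the invariant factors of ∂_2 are all 1, so H_1 = Z.

(K is a triangulation of the Möbius band.)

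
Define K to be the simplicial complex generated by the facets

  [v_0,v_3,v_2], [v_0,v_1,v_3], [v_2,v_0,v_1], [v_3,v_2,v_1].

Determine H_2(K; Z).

Order the vertices as v_0 < v_1 < v_2 < v_3. Listing each simplex with vertices in this order, K has dimension 2 with simplices:

  0-simplices (4): [v_0], [v_1], [v_2], [v_3]
  1-simplices (6): [v_0,v_1], [v_0,v_2], [v_0,v_3], [v_1,v_2], [v_1,v_3], [v_2,v_3]
  2-simplices (4): [v_0,v_1,v_2], [v_0,v_1,v_3], [v_0,v_2,v_3], [v_1,v_2,v_3]

giving chain groups C_0 ≅ Z^4, C_1 ≅ Z^6, C_2 ≅ Z^4.

The boundary map ∂_1: C_1 → C_0 is given by ∂[p,q] = [q] − [p]. For instance
  ∂[v_2,v_3] = [v_3] − [v_2].
The 4×6 boundary matrix has rank 3 and Smith normal form diag(1,1,1).

The boundary map ∂_2: C_2 → C_1 sends each 2-simplex [p,q,r] to [q,r] − [p,r] + [p,q]. For instance
  ∂[v_0,v_2,v_3] = [v_2,v_3] − [v_0,v_3] + [v_0,v_2],
  ∂[v_1,v_2,v_3] = [v_2,v_3] − [v_1,v_3] + [v_1,v_2].
This gives a 6×4 integer matrix of rank 3; reducing to Smith normal form yields diagonal entries (1,1,1).

Now H_k = ker ∂_k / im ∂_{k+1}, so:

  H_2: rank ker ∂_2 − rank ∂_3 = (4 − 3) − 0 = 1, and there is no ∂_3, so H_2 = Z.

H_2 = Z.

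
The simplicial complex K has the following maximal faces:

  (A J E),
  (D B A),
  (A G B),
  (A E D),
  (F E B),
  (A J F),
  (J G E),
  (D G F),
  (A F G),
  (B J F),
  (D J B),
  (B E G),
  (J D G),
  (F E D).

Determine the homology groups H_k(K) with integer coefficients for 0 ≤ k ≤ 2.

H_0 ≅ Z,  H_1 ≅ Z^2,  H_2 ≅ Z.

Fix the vertex order A < B < D < E < F < G < J and write every simplex with vertices in increasing order. Then dim K = 2 and the simplices of K are:

  0-simplices (7): A, B, D, E, F, G, J
  1-simplices (21): AB, AD, AE, AF, AG, AJ, BD, BE, BF, BG, BJ, DE, DF, DG, DJ, EF, EG, EJ, FG, FJ, GJ
  2-simplices (14): ABD, ABG, ADE, AEJ, AFG, AFJ, BDJ, BEF, BEG, BFJ, DEF, DFG, DGJ, EGJ

Hence C_0 ≅ Z^7, C_1 ≅ Z^21, C_2 ≅ Z^14.

The boundary map ∂_1: C_1 → C_0 is given by ∂[p,q] = [q] − [p].
The resulting 7×21 matrix has rank 6, and its Smith normal form has invariant factors (1,1,1,1,1,1).

The boundary map ∂_2: C_2 → C_1 sends each 2-simplex [p,q,r] to [q,r] − [p,r] + [p,q]. For instance
  ∂BDJ = DJ − BJ + BD,
  ∂EGJ = GJ − EJ + EG.
The resulting 21×14 matrix has rank 13, and its Smith normal form has invariant factors (1,1,1,1,1,1,1,1,1,1,1,1,1).

Reading off H_k = ker ∂_k / im ∂_{k+1}:

  H_0: rank C_0 − rank ∂_1 = 7 − 6 = 1, and the invariant factors of ∂_1 are all 1, so H_0 = Z.
  H_1: rank ker ∂_1 − rank ∂_2 = (21 − 6) − 13 = 2, and the invariant factors of ∂_2 are all 1, so H_1 = Z^2.
  H_2: rank ker ∂_2 − rank ∂_3 = (14 − 13) − 0 = 1, and there is no ∂_3, so H_2 = Z.

As a check, the Euler characteristic is 7 − 21 + 14 = 0, which agrees with 1 − 2 + 1 = 0.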